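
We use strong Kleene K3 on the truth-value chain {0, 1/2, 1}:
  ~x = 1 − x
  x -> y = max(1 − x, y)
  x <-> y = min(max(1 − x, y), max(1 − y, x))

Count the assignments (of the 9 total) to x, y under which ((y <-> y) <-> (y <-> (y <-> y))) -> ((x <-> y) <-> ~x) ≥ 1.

x = 0, y = 0 ↦ 1  ≥
x = 0, y = 1/2 ↦ 1/2  <
x = 0, y = 1 ↦ 0  <
x = 1/2, y = 0 ↦ 1  ≥
x = 1/2, y = 1/2 ↦ 1/2  <
x = 1/2, y = 1 ↦ 1/2  <
x = 1, y = 0 ↦ 1  ≥
x = 1, y = 1/2 ↦ 1/2  <
x = 1, y = 1 ↦ 0  <
So 3 of the 9 assignments meet the threshold.

3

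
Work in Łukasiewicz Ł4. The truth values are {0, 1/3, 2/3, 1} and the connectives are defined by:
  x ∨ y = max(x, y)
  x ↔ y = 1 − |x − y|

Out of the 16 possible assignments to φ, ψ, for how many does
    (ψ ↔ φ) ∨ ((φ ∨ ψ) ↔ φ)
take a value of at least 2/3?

13

φ = 0, ψ = 0 ↦ 1  ≥
φ = 0, ψ = 1/3 ↦ 2/3  ≥
φ = 0, ψ = 2/3 ↦ 1/3  <
φ = 0, ψ = 1 ↦ 0  <
φ = 1/3, ψ = 0 ↦ 1  ≥
φ = 1/3, ψ = 1/3 ↦ 1  ≥
φ = 1/3, ψ = 2/3 ↦ 2/3  ≥
φ = 1/3, ψ = 1 ↦ 1/3  <
φ = 2/3, ψ = 0 ↦ 1  ≥
φ = 2/3, ψ = 1/3 ↦ 1  ≥
φ = 2/3, ψ = 2/3 ↦ 1  ≥
φ = 2/3, ψ = 1 ↦ 2/3  ≥
φ = 1, ψ = 0 ↦ 1  ≥
φ = 1, ψ = 1/3 ↦ 1  ≥
φ = 1, ψ = 2/3 ↦ 1  ≥
φ = 1, ψ = 1 ↦ 1  ≥
So 13 of the 16 assignments meet the threshold.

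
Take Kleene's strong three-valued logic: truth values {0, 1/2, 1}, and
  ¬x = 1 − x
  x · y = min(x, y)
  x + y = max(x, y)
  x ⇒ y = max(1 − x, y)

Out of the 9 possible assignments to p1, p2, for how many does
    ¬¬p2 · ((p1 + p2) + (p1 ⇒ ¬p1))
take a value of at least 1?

3

p1 = 0, p2 = 0 ↦ 0  <
p1 = 0, p2 = 1/2 ↦ 1/2  <
p1 = 0, p2 = 1 ↦ 1  ≥
p1 = 1/2, p2 = 0 ↦ 0  <
p1 = 1/2, p2 = 1/2 ↦ 1/2  <
p1 = 1/2, p2 = 1 ↦ 1  ≥
p1 = 1, p2 = 0 ↦ 0  <
p1 = 1, p2 = 1/2 ↦ 1/2  <
p1 = 1, p2 = 1 ↦ 1  ≥
So 3 of the 9 assignments meet the threshold.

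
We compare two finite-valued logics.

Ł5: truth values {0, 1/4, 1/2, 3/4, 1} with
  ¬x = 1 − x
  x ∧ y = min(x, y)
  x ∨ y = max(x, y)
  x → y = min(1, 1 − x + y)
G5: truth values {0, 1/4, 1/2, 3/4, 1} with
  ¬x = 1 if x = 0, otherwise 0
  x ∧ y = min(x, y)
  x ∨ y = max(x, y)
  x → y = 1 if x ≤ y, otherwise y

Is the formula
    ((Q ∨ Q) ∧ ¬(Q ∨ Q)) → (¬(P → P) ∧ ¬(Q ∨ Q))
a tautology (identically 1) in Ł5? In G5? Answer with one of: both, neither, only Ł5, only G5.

In Ł5: at P = 0, Q = 1/4 the value is 3/4 — not a tautology.
In G5: every assignment gives 1 — tautology.

only G5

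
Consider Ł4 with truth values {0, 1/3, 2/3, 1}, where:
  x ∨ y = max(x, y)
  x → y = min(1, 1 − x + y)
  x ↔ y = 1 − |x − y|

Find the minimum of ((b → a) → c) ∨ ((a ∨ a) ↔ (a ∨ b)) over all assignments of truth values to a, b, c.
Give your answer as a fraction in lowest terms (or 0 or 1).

Take a = 0, b = 1/3, c = 0:
b → a = 1/3 → 0 = 2/3
(b → a) → c = 2/3 → 0 = 1/3
a ∨ a = 0 ∨ 0 = 0
a ∨ b = 0 ∨ 1/3 = 1/3
(a ∨ a) ↔ (a ∨ b) = 0 ↔ 1/3 = 2/3
((b → a) → c) ∨ ((a ∨ a) ↔ (a ∨ b)) = 1/3 ∨ 2/3 = 2/3
No assignment yields a value below 2/3, so this is the minimum.

2/3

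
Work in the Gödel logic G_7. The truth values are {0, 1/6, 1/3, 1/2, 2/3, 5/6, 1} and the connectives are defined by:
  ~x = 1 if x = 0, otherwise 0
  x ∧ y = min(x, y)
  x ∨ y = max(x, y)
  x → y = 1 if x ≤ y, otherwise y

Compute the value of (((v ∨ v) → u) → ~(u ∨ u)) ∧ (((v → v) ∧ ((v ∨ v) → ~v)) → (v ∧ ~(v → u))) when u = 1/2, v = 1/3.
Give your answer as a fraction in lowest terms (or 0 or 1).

0

v ∨ v = 1/3 ∨ 1/3 = 1/3
(v ∨ v) → u = 1/3 → 1/2 = 1
u ∨ u = 1/2 ∨ 1/2 = 1/2
~(u ∨ u) = ~1/2 = 0
((v ∨ v) → u) → ~(u ∨ u) = 1 → 0 = 0
v → v = 1/3 → 1/3 = 1
v ∨ v = 1/3 ∨ 1/3 = 1/3
~v = ~1/3 = 0
(v ∨ v) → ~v = 1/3 → 0 = 0
(v → v) ∧ ((v ∨ v) → ~v) = 1 ∧ 0 = 0
v → u = 1/3 → 1/2 = 1
~(v → u) = ~1 = 0
v ∧ ~(v → u) = 1/3 ∧ 0 = 0
((v → v) ∧ ((v ∨ v) → ~v)) → (v ∧ ~(v → u)) = 0 → 0 = 1
(((v ∨ v) → u) → ~(u ∨ u)) ∧ (((v → v) ∧ ((v ∨ v) → ~v)) → (v ∧ ~(v → u))) = 0 ∧ 1 = 0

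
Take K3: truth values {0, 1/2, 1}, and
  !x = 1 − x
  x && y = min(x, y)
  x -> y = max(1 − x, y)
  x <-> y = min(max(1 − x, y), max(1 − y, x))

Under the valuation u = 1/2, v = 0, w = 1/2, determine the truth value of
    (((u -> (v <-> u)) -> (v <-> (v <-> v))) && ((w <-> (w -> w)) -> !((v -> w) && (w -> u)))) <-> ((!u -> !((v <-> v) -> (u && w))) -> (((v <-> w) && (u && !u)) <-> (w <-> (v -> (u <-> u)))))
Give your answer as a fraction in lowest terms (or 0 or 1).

1/2

v <-> u = 0 <-> 1/2 = 1/2
u -> (v <-> u) = 1/2 -> 1/2 = 1/2
v <-> v = 0 <-> 0 = 1
v <-> (v <-> v) = 0 <-> 1 = 0
(u -> (v <-> u)) -> (v <-> (v <-> v)) = 1/2 -> 0 = 1/2
w -> w = 1/2 -> 1/2 = 1/2
w <-> (w -> w) = 1/2 <-> 1/2 = 1/2
v -> w = 0 -> 1/2 = 1
w -> u = 1/2 -> 1/2 = 1/2
(v -> w) && (w -> u) = 1 && 1/2 = 1/2
!((v -> w) && (w -> u)) = !1/2 = 1/2
(w <-> (w -> w)) -> !((v -> w) && (w -> u)) = 1/2 -> 1/2 = 1/2
((u -> (v <-> u)) -> (v <-> (v <-> v))) && ((w <-> (w -> w)) -> !((v -> w) && (w -> u))) = 1/2 && 1/2 = 1/2
!u = !1/2 = 1/2
v <-> v = 0 <-> 0 = 1
u && w = 1/2 && 1/2 = 1/2
(v <-> v) -> (u && w) = 1 -> 1/2 = 1/2
!((v <-> v) -> (u && w)) = !1/2 = 1/2
!u -> !((v <-> v) -> (u && w)) = 1/2 -> 1/2 = 1/2
v <-> w = 0 <-> 1/2 = 1/2
!u = !1/2 = 1/2
u && !u = 1/2 && 1/2 = 1/2
(v <-> w) && (u && !u) = 1/2 && 1/2 = 1/2
u <-> u = 1/2 <-> 1/2 = 1/2
v -> (u <-> u) = 0 -> 1/2 = 1
w <-> (v -> (u <-> u)) = 1/2 <-> 1 = 1/2
((v <-> w) && (u && !u)) <-> (w <-> (v -> (u <-> u))) = 1/2 <-> 1/2 = 1/2
(!u -> !((v <-> v) -> (u && w))) -> (((v <-> w) && (u && !u)) <-> (w <-> (v -> (u <-> u)))) = 1/2 -> 1/2 = 1/2
(((u -> (v <-> u)) -> (v <-> (v <-> v))) && ((w <-> (w -> w)) -> !((v -> w) && (w -> u)))) <-> ((!u -> !((v <-> v) -> (u && w))) -> (((v <-> w) && (u && !u)) <-> (w <-> (v -> (u <-> u))))) = 1/2 <-> 1/2 = 1/2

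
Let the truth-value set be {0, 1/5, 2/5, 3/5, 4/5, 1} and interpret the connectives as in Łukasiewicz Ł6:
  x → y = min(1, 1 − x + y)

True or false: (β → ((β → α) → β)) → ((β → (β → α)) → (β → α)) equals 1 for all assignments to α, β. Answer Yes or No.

No

Counterexample: take α = 0, β = 1/5.
β → α = 1/5 → 0 = 4/5
(β → α) → β = 4/5 → 1/5 = 2/5
β → ((β → α) → β) = 1/5 → 2/5 = 1
β → α = 1/5 → 0 = 4/5
β → (β → α) = 1/5 → 4/5 = 1
β → α = 1/5 → 0 = 4/5
(β → (β → α)) → (β → α) = 1 → 4/5 = 4/5
(β → ((β → α) → β)) → ((β → (β → α)) → (β → α)) = 1 → 4/5 = 4/5
This gives 4/5 ≠ 1.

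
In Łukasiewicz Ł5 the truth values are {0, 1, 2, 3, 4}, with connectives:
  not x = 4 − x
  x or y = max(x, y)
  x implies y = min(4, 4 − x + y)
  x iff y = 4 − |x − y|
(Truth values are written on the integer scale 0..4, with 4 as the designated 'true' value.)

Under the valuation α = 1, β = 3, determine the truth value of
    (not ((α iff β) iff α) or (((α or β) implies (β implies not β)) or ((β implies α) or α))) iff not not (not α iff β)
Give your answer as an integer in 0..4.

α iff β = 1 iff 3 = 2
(α iff β) iff α = 2 iff 1 = 3
not ((α iff β) iff α) = not 3 = 1
α or β = 1 or 3 = 3
not β = not 3 = 1
β implies not β = 3 implies 1 = 2
(α or β) implies (β implies not β) = 3 implies 2 = 3
β implies α = 3 implies 1 = 2
(β implies α) or α = 2 or 1 = 2
((α or β) implies (β implies not β)) or ((β implies α) or α) = 3 or 2 = 3
not ((α iff β) iff α) or (((α or β) implies (β implies not β)) or ((β implies α) or α)) = 1 or 3 = 3
not α = not 1 = 3
not α iff β = 3 iff 3 = 4
not (not α iff β) = not 4 = 0
not not (not α iff β) = not 0 = 4
(not ((α iff β) iff α) or (((α or β) implies (β implies not β)) or ((β implies α) or α))) iff not not (not α iff β) = 3 iff 4 = 3

3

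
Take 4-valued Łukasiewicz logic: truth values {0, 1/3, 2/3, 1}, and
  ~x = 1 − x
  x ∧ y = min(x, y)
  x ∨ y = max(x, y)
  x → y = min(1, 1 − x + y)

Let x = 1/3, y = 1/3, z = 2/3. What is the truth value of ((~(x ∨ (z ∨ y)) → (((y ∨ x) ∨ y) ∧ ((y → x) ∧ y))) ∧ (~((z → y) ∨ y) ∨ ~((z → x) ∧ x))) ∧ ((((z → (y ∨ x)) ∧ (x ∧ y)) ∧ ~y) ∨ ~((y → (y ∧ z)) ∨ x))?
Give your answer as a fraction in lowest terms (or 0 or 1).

z ∨ y = 2/3 ∨ 1/3 = 2/3
x ∨ (z ∨ y) = 1/3 ∨ 2/3 = 2/3
~(x ∨ (z ∨ y)) = ~2/3 = 1/3
y ∨ x = 1/3 ∨ 1/3 = 1/3
(y ∨ x) ∨ y = 1/3 ∨ 1/3 = 1/3
y → x = 1/3 → 1/3 = 1
(y → x) ∧ y = 1 ∧ 1/3 = 1/3
((y ∨ x) ∨ y) ∧ ((y → x) ∧ y) = 1/3 ∧ 1/3 = 1/3
~(x ∨ (z ∨ y)) → (((y ∨ x) ∨ y) ∧ ((y → x) ∧ y)) = 1/3 → 1/3 = 1
z → y = 2/3 → 1/3 = 2/3
(z → y) ∨ y = 2/3 ∨ 1/3 = 2/3
~((z → y) ∨ y) = ~2/3 = 1/3
z → x = 2/3 → 1/3 = 2/3
(z → x) ∧ x = 2/3 ∧ 1/3 = 1/3
~((z → x) ∧ x) = ~1/3 = 2/3
~((z → y) ∨ y) ∨ ~((z → x) ∧ x) = 1/3 ∨ 2/3 = 2/3
(~(x ∨ (z ∨ y)) → (((y ∨ x) ∨ y) ∧ ((y → x) ∧ y))) ∧ (~((z → y) ∨ y) ∨ ~((z → x) ∧ x)) = 1 ∧ 2/3 = 2/3
y ∨ x = 1/3 ∨ 1/3 = 1/3
z → (y ∨ x) = 2/3 → 1/3 = 2/3
x ∧ y = 1/3 ∧ 1/3 = 1/3
(z → (y ∨ x)) ∧ (x ∧ y) = 2/3 ∧ 1/3 = 1/3
~y = ~1/3 = 2/3
((z → (y ∨ x)) ∧ (x ∧ y)) ∧ ~y = 1/3 ∧ 2/3 = 1/3
y ∧ z = 1/3 ∧ 2/3 = 1/3
y → (y ∧ z) = 1/3 → 1/3 = 1
(y → (y ∧ z)) ∨ x = 1 ∨ 1/3 = 1
~((y → (y ∧ z)) ∨ x) = ~1 = 0
(((z → (y ∨ x)) ∧ (x ∧ y)) ∧ ~y) ∨ ~((y → (y ∧ z)) ∨ x) = 1/3 ∨ 0 = 1/3
((~(x ∨ (z ∨ y)) → (((y ∨ x) ∨ y) ∧ ((y → x) ∧ y))) ∧ (~((z → y) ∨ y) ∨ ~((z → x) ∧ x))) ∧ ((((z → (y ∨ x)) ∧ (x ∧ y)) ∧ ~y) ∨ ~((y → (y ∧ z)) ∨ x)) = 2/3 ∧ 1/3 = 1/3

1/3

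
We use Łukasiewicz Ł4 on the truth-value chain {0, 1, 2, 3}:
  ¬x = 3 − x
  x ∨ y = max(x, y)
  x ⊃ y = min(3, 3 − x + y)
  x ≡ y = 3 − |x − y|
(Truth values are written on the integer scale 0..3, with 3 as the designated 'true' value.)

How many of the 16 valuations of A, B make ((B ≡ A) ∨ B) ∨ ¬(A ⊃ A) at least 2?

A = 0, B = 0 ↦ 3  ≥
A = 0, B = 1 ↦ 2  ≥
A = 0, B = 2 ↦ 2  ≥
A = 0, B = 3 ↦ 3  ≥
A = 1, B = 0 ↦ 2  ≥
A = 1, B = 1 ↦ 3  ≥
A = 1, B = 2 ↦ 2  ≥
A = 1, B = 3 ↦ 3  ≥
A = 2, B = 0 ↦ 1  <
A = 2, B = 1 ↦ 2  ≥
A = 2, B = 2 ↦ 3  ≥
A = 2, B = 3 ↦ 3  ≥
A = 3, B = 0 ↦ 0  <
A = 3, B = 1 ↦ 1  <
A = 3, B = 2 ↦ 2  ≥
A = 3, B = 3 ↦ 3  ≥
So 13 of the 16 assignments meet the threshold.

13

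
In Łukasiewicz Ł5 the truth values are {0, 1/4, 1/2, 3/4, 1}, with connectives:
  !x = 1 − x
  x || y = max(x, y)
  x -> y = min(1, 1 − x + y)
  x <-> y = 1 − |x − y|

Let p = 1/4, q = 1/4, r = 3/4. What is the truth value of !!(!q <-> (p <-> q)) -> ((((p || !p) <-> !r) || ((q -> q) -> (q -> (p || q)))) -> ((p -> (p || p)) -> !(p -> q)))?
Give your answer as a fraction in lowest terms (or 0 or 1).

1/4

!q = !1/4 = 3/4
p <-> q = 1/4 <-> 1/4 = 1
!q <-> (p <-> q) = 3/4 <-> 1 = 3/4
!(!q <-> (p <-> q)) = !3/4 = 1/4
!!(!q <-> (p <-> q)) = !1/4 = 3/4
!p = !1/4 = 3/4
p || !p = 1/4 || 3/4 = 3/4
!r = !3/4 = 1/4
(p || !p) <-> !r = 3/4 <-> 1/4 = 1/2
q -> q = 1/4 -> 1/4 = 1
p || q = 1/4 || 1/4 = 1/4
q -> (p || q) = 1/4 -> 1/4 = 1
(q -> q) -> (q -> (p || q)) = 1 -> 1 = 1
((p || !p) <-> !r) || ((q -> q) -> (q -> (p || q))) = 1/2 || 1 = 1
p || p = 1/4 || 1/4 = 1/4
p -> (p || p) = 1/4 -> 1/4 = 1
p -> q = 1/4 -> 1/4 = 1
!(p -> q) = !1 = 0
(p -> (p || p)) -> !(p -> q) = 1 -> 0 = 0
(((p || !p) <-> !r) || ((q -> q) -> (q -> (p || q)))) -> ((p -> (p || p)) -> !(p -> q)) = 1 -> 0 = 0
!!(!q <-> (p <-> q)) -> ((((p || !p) <-> !r) || ((q -> q) -> (q -> (p || q)))) -> ((p -> (p || p)) -> !(p -> q))) = 3/4 -> 0 = 1/4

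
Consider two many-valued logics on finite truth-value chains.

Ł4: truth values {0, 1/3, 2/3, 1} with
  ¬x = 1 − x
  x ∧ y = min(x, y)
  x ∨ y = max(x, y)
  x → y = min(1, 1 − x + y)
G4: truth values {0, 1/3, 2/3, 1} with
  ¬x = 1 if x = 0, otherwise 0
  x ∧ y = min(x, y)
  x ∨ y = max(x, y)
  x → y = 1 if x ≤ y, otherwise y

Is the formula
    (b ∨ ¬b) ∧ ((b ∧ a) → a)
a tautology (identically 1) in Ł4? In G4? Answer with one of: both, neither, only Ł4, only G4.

In Ł4: at a = 0, b = 1/3 the value is 2/3 — not a tautology.
In G4: at a = 0, b = 1/3 the value is 1/3 — not a tautology.

neither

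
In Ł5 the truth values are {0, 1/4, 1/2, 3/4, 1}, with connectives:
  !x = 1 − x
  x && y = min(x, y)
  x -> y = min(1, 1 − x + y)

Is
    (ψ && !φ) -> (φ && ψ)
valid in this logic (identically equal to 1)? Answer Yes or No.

No

Counterexample: take φ = 0, ψ = 1/4.
!φ = !0 = 1
ψ && !φ = 1/4 && 1 = 1/4
φ && ψ = 0 && 1/4 = 0
(ψ && !φ) -> (φ && ψ) = 1/4 -> 0 = 3/4
This gives 3/4 ≠ 1.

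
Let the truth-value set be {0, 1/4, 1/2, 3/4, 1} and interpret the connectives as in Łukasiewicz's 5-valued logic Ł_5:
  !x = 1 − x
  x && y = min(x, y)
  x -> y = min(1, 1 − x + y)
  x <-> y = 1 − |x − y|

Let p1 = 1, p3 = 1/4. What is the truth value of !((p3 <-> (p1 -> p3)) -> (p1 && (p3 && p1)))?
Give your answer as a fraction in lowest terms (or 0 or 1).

p1 -> p3 = 1 -> 1/4 = 1/4
p3 <-> (p1 -> p3) = 1/4 <-> 1/4 = 1
p3 && p1 = 1/4 && 1 = 1/4
p1 && (p3 && p1) = 1 && 1/4 = 1/4
(p3 <-> (p1 -> p3)) -> (p1 && (p3 && p1)) = 1 -> 1/4 = 1/4
!((p3 <-> (p1 -> p3)) -> (p1 && (p3 && p1))) = !1/4 = 3/4

3/4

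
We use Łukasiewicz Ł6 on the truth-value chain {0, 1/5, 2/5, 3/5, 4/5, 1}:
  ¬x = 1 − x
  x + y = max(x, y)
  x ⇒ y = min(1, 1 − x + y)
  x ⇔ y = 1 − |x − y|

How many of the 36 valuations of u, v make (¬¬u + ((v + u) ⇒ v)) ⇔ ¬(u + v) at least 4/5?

8

value 1: 3 assignments (counts)
value 4/5: 5 assignments (counts)
value 3/5: 4 assignments
value 2/5: 8 assignments
value 1/5: 5 assignments
value 0: 11 assignments
So 8 of the 36 assignments meet the threshold.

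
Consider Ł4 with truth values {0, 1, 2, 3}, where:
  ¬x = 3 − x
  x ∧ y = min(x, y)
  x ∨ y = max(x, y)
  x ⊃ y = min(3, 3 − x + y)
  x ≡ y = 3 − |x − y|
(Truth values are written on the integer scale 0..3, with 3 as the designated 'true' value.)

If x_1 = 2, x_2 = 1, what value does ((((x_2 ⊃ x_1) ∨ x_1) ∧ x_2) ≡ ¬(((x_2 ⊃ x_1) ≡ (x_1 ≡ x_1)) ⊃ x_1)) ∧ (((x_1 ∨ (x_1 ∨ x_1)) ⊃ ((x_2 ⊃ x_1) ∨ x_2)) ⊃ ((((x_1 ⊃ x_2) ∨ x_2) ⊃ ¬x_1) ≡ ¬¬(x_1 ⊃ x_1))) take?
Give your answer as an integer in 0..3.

x_2 ⊃ x_1 = 1 ⊃ 2 = 3
(x_2 ⊃ x_1) ∨ x_1 = 3 ∨ 2 = 3
((x_2 ⊃ x_1) ∨ x_1) ∧ x_2 = 3 ∧ 1 = 1
x_2 ⊃ x_1 = 1 ⊃ 2 = 3
x_1 ≡ x_1 = 2 ≡ 2 = 3
(x_2 ⊃ x_1) ≡ (x_1 ≡ x_1) = 3 ≡ 3 = 3
((x_2 ⊃ x_1) ≡ (x_1 ≡ x_1)) ⊃ x_1 = 3 ⊃ 2 = 2
¬(((x_2 ⊃ x_1) ≡ (x_1 ≡ x_1)) ⊃ x_1) = ¬2 = 1
(((x_2 ⊃ x_1) ∨ x_1) ∧ x_2) ≡ ¬(((x_2 ⊃ x_1) ≡ (x_1 ≡ x_1)) ⊃ x_1) = 1 ≡ 1 = 3
x_1 ∨ x_1 = 2 ∨ 2 = 2
x_1 ∨ (x_1 ∨ x_1) = 2 ∨ 2 = 2
x_2 ⊃ x_1 = 1 ⊃ 2 = 3
(x_2 ⊃ x_1) ∨ x_2 = 3 ∨ 1 = 3
(x_1 ∨ (x_1 ∨ x_1)) ⊃ ((x_2 ⊃ x_1) ∨ x_2) = 2 ⊃ 3 = 3
x_1 ⊃ x_2 = 2 ⊃ 1 = 2
(x_1 ⊃ x_2) ∨ x_2 = 2 ∨ 1 = 2
¬x_1 = ¬2 = 1
((x_1 ⊃ x_2) ∨ x_2) ⊃ ¬x_1 = 2 ⊃ 1 = 2
x_1 ⊃ x_1 = 2 ⊃ 2 = 3
¬(x_1 ⊃ x_1) = ¬3 = 0
¬¬(x_1 ⊃ x_1) = ¬0 = 3
(((x_1 ⊃ x_2) ∨ x_2) ⊃ ¬x_1) ≡ ¬¬(x_1 ⊃ x_1) = 2 ≡ 3 = 2
((x_1 ∨ (x_1 ∨ x_1)) ⊃ ((x_2 ⊃ x_1) ∨ x_2)) ⊃ ((((x_1 ⊃ x_2) ∨ x_2) ⊃ ¬x_1) ≡ ¬¬(x_1 ⊃ x_1)) = 3 ⊃ 2 = 2
((((x_2 ⊃ x_1) ∨ x_1) ∧ x_2) ≡ ¬(((x_2 ⊃ x_1) ≡ (x_1 ≡ x_1)) ⊃ x_1)) ∧ (((x_1 ∨ (x_1 ∨ x_1)) ⊃ ((x_2 ⊃ x_1) ∨ x_2)) ⊃ ((((x_1 ⊃ x_2) ∨ x_2) ⊃ ¬x_1) ≡ ¬¬(x_1 ⊃ x_1))) = 3 ∧ 2 = 2

2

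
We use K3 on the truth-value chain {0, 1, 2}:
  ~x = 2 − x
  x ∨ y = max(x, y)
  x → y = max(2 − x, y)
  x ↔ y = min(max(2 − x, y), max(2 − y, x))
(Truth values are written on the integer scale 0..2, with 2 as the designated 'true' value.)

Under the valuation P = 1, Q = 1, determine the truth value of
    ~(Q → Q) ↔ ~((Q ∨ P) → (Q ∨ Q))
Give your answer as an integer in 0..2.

1

Q → Q = 1 → 1 = 1
~(Q → Q) = ~1 = 1
Q ∨ P = 1 ∨ 1 = 1
Q ∨ Q = 1 ∨ 1 = 1
(Q ∨ P) → (Q ∨ Q) = 1 → 1 = 1
~((Q ∨ P) → (Q ∨ Q)) = ~1 = 1
~(Q → Q) ↔ ~((Q ∨ P) → (Q ∨ Q)) = 1 ↔ 1 = 1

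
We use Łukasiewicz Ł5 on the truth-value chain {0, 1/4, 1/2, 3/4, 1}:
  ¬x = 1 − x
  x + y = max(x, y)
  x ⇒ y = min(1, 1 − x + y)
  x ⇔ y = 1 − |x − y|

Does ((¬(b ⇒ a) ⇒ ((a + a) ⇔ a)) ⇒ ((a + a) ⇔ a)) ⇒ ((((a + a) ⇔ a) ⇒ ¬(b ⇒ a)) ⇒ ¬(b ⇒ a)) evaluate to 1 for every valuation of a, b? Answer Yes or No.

At a = 1, b = 1/4, for instance:
b ⇒ a = 1/4 ⇒ 1 = 1
¬(b ⇒ a) = ¬1 = 0
a + a = 1 + 1 = 1
(a + a) ⇔ a = 1 ⇔ 1 = 1
¬(b ⇒ a) ⇒ ((a + a) ⇔ a) = 0 ⇒ 1 = 1
(¬(b ⇒ a) ⇒ ((a + a) ⇔ a)) ⇒ ((a + a) ⇔ a) = 1 ⇒ 1 = 1
((a + a) ⇔ a) ⇒ ¬(b ⇒ a) = 1 ⇒ 0 = 0
(((a + a) ⇔ a) ⇒ ¬(b ⇒ a)) ⇒ ¬(b ⇒ a) = 0 ⇒ 0 = 1
((¬(b ⇒ a) ⇒ ((a + a) ⇔ a)) ⇒ ((a + a) ⇔ a)) ⇒ ((((a + a) ⇔ a) ⇒ ¬(b ⇒ a)) ⇒ ¬(b ⇒ a)) = 1 ⇒ 1 = 1
and checking the remaining 24 assignments likewise gives ≥ 1 in every case.

Yes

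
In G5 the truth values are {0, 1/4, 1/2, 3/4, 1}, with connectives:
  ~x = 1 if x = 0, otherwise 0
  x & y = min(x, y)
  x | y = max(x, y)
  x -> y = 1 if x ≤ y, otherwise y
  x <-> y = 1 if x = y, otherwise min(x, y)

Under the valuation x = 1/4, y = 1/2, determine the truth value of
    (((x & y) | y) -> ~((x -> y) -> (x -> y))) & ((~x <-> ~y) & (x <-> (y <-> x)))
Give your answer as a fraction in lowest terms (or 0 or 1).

0

x & y = 1/4 & 1/2 = 1/4
(x & y) | y = 1/4 | 1/2 = 1/2
x -> y = 1/4 -> 1/2 = 1
x -> y = 1/4 -> 1/2 = 1
(x -> y) -> (x -> y) = 1 -> 1 = 1
~((x -> y) -> (x -> y)) = ~1 = 0
((x & y) | y) -> ~((x -> y) -> (x -> y)) = 1/2 -> 0 = 0
~x = ~1/4 = 0
~y = ~1/2 = 0
~x <-> ~y = 0 <-> 0 = 1
y <-> x = 1/2 <-> 1/4 = 1/4
x <-> (y <-> x) = 1/4 <-> 1/4 = 1
(~x <-> ~y) & (x <-> (y <-> x)) = 1 & 1 = 1
(((x & y) | y) -> ~((x -> y) -> (x -> y))) & ((~x <-> ~y) & (x <-> (y <-> x))) = 0 & 1 = 0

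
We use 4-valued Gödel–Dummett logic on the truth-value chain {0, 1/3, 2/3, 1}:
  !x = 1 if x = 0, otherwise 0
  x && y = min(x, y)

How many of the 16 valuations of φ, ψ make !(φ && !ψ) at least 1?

φ = 0, ψ = 0 ↦ 1  ≥
φ = 0, ψ = 1/3 ↦ 1  ≥
φ = 0, ψ = 2/3 ↦ 1  ≥
φ = 0, ψ = 1 ↦ 1  ≥
φ = 1/3, ψ = 0 ↦ 0  <
φ = 1/3, ψ = 1/3 ↦ 1  ≥
φ = 1/3, ψ = 2/3 ↦ 1  ≥
φ = 1/3, ψ = 1 ↦ 1  ≥
φ = 2/3, ψ = 0 ↦ 0  <
φ = 2/3, ψ = 1/3 ↦ 1  ≥
φ = 2/3, ψ = 2/3 ↦ 1  ≥
φ = 2/3, ψ = 1 ↦ 1  ≥
φ = 1, ψ = 0 ↦ 0  <
φ = 1, ψ = 1/3 ↦ 1  ≥
φ = 1, ψ = 2/3 ↦ 1  ≥
φ = 1, ψ = 1 ↦ 1  ≥
So 13 of the 16 assignments meet the threshold.

13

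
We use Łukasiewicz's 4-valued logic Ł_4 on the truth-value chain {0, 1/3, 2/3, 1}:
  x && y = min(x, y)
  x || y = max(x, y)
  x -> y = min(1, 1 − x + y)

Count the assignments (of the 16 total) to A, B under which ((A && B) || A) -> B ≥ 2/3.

13

A = 0, B = 0 ↦ 1  ≥
A = 0, B = 1/3 ↦ 1  ≥
A = 0, B = 2/3 ↦ 1  ≥
A = 0, B = 1 ↦ 1  ≥
A = 1/3, B = 0 ↦ 2/3  ≥
A = 1/3, B = 1/3 ↦ 1  ≥
A = 1/3, B = 2/3 ↦ 1  ≥
A = 1/3, B = 1 ↦ 1  ≥
A = 2/3, B = 0 ↦ 1/3  <
A = 2/3, B = 1/3 ↦ 2/3  ≥
A = 2/3, B = 2/3 ↦ 1  ≥
A = 2/3, B = 1 ↦ 1  ≥
A = 1, B = 0 ↦ 0  <
A = 1, B = 1/3 ↦ 1/3  <
A = 1, B = 2/3 ↦ 2/3  ≥
A = 1, B = 1 ↦ 1  ≥
So 13 of the 16 assignments meet the threshold.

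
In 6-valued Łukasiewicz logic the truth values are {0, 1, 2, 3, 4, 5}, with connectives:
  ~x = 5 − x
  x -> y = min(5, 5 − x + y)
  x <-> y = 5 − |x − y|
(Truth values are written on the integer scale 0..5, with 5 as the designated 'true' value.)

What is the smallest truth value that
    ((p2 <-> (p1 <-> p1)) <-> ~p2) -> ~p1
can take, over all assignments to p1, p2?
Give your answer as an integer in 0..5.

1

Take p1 = 5, p2 = 2:
p1 <-> p1 = 5 <-> 5 = 5
p2 <-> (p1 <-> p1) = 2 <-> 5 = 2
~p2 = ~2 = 3
(p2 <-> (p1 <-> p1)) <-> ~p2 = 2 <-> 3 = 4
~p1 = ~5 = 0
((p2 <-> (p1 <-> p1)) <-> ~p2) -> ~p1 = 4 -> 0 = 1
No assignment yields a value below 1, so this is the minimum.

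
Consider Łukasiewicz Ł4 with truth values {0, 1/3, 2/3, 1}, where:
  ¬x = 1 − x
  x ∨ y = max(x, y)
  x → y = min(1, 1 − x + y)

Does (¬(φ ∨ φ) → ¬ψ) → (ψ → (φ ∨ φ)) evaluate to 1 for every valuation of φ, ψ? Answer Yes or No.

Yes

φ = 0, ψ = 0 ↦ 1
φ = 0, ψ = 1/3 ↦ 1
φ = 0, ψ = 2/3 ↦ 1
φ = 0, ψ = 1 ↦ 1
φ = 1/3, ψ = 0 ↦ 1
φ = 1/3, ψ = 1/3 ↦ 1
φ = 1/3, ψ = 2/3 ↦ 1
φ = 1/3, ψ = 1 ↦ 1
φ = 2/3, ψ = 0 ↦ 1
φ = 2/3, ψ = 1/3 ↦ 1
φ = 2/3, ψ = 2/3 ↦ 1
φ = 2/3, ψ = 1 ↦ 1
φ = 1, ψ = 0 ↦ 1
φ = 1, ψ = 1/3 ↦ 1
φ = 1, ψ = 2/3 ↦ 1
φ = 1, ψ = 1 ↦ 1
Every assignment gives a value ≥ 1.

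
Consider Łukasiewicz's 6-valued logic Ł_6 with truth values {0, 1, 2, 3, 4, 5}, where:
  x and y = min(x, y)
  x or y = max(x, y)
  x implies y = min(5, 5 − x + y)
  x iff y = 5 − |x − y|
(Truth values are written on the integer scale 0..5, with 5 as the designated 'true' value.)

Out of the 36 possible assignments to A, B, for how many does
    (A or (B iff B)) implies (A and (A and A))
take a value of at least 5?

6

value 5: 6 assignments (counts)
value 4: 6 assignments
value 3: 6 assignments
value 2: 6 assignments
value 1: 6 assignments
value 0: 6 assignments
So 6 of the 36 assignments meet the threshold.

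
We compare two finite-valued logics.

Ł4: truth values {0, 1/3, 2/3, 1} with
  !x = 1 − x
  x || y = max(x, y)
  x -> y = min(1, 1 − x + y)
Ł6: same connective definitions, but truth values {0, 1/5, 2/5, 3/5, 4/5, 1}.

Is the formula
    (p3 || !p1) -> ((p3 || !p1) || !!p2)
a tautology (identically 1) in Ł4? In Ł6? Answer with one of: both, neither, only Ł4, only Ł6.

both

In Ł4: every assignment gives 1 — tautology.
In Ł6: every assignment gives 1 — tautology.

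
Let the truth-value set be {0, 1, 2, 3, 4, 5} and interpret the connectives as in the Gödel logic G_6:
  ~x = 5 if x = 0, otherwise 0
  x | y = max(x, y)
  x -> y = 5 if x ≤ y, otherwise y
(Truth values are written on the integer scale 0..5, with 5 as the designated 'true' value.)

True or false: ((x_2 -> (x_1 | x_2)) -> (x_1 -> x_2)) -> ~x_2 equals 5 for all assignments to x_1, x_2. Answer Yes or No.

Counterexample: take x_1 = 0, x_2 = 1.
x_1 | x_2 = 0 | 1 = 1
x_2 -> (x_1 | x_2) = 1 -> 1 = 5
x_1 -> x_2 = 0 -> 1 = 5
(x_2 -> (x_1 | x_2)) -> (x_1 -> x_2) = 5 -> 5 = 5
~x_2 = ~1 = 0
((x_2 -> (x_1 | x_2)) -> (x_1 -> x_2)) -> ~x_2 = 5 -> 0 = 0
This gives 0 ≠ 5.

No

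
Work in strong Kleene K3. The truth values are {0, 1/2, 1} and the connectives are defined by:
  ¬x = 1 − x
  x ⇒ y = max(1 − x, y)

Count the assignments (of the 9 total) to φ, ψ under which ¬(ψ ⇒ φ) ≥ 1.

1

φ = 0, ψ = 0 ↦ 0  <
φ = 0, ψ = 1/2 ↦ 1/2  <
φ = 0, ψ = 1 ↦ 1  ≥
φ = 1/2, ψ = 0 ↦ 0  <
φ = 1/2, ψ = 1/2 ↦ 1/2  <
φ = 1/2, ψ = 1 ↦ 1/2  <
φ = 1, ψ = 0 ↦ 0  <
φ = 1, ψ = 1/2 ↦ 0  <
φ = 1, ψ = 1 ↦ 0  <
So 1 of the 9 assignments meets the threshold.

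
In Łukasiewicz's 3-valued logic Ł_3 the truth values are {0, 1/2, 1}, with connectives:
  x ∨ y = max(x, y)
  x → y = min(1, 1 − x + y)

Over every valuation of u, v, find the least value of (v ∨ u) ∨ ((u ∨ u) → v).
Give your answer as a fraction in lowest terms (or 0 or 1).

1/2

Take u = 1/2, v = 0:
v ∨ u = 0 ∨ 1/2 = 1/2
u ∨ u = 1/2 ∨ 1/2 = 1/2
(u ∨ u) → v = 1/2 → 0 = 1/2
(v ∨ u) ∨ ((u ∨ u) → v) = 1/2 ∨ 1/2 = 1/2
No assignment yields a value below 1/2, so this is the minimum.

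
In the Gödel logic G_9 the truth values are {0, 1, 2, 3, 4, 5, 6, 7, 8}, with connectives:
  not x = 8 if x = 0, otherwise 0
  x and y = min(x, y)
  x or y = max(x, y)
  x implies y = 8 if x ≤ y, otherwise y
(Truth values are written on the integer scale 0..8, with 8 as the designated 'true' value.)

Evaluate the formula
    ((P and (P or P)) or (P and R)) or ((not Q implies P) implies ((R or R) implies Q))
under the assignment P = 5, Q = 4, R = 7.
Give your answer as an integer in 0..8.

P or P = 5 or 5 = 5
P and (P or P) = 5 and 5 = 5
P and R = 5 and 7 = 5
(P and (P or P)) or (P and R) = 5 or 5 = 5
not Q = not 4 = 0
not Q implies P = 0 implies 5 = 8
R or R = 7 or 7 = 7
(R or R) implies Q = 7 implies 4 = 4
(not Q implies P) implies ((R or R) implies Q) = 8 implies 4 = 4
((P and (P or P)) or (P and R)) or ((not Q implies P) implies ((R or R) implies Q)) = 5 or 4 = 5

5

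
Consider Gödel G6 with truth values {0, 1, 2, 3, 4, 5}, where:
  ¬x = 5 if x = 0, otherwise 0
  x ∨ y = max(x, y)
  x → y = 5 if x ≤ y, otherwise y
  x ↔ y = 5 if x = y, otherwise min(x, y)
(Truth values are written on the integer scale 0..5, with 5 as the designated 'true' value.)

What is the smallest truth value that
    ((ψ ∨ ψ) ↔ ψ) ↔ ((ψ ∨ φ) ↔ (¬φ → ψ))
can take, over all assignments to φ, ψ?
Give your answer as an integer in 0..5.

1

Take φ = 1, ψ = 0:
ψ ∨ ψ = 0 ∨ 0 = 0
(ψ ∨ ψ) ↔ ψ = 0 ↔ 0 = 5
ψ ∨ φ = 0 ∨ 1 = 1
¬φ = ¬1 = 0
¬φ → ψ = 0 → 0 = 5
(ψ ∨ φ) ↔ (¬φ → ψ) = 1 ↔ 5 = 1
((ψ ∨ ψ) ↔ ψ) ↔ ((ψ ∨ φ) ↔ (¬φ → ψ)) = 5 ↔ 1 = 1
No assignment yields a value below 1, so this is the minimum.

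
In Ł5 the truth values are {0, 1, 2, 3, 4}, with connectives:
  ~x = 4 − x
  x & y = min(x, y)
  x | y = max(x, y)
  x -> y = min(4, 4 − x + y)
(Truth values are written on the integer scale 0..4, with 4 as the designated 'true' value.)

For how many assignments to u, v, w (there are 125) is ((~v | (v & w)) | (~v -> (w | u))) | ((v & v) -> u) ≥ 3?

value 4: 117 assignments (counts)
value 3: 7 assignments (counts)
value 2: 1 assignment
So 124 of the 125 assignments meet the threshold.

124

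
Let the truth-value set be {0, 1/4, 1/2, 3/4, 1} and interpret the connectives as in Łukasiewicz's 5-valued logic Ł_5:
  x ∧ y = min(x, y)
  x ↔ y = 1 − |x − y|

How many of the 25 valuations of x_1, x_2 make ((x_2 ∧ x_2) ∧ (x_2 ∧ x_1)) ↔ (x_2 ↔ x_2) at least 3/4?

4

value 1: 1 assignment (counts)
value 3/4: 3 assignments (counts)
value 1/2: 5 assignments
value 1/4: 7 assignments
value 0: 9 assignments
So 4 of the 25 assignments meet the threshold.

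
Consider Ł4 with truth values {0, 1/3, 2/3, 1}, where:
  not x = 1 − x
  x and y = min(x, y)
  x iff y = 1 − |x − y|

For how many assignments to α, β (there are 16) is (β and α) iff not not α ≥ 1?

α = 0, β = 0 ↦ 1  ≥
α = 0, β = 1/3 ↦ 1  ≥
α = 0, β = 2/3 ↦ 1  ≥
α = 0, β = 1 ↦ 1  ≥
α = 1/3, β = 0 ↦ 2/3  <
α = 1/3, β = 1/3 ↦ 1  ≥
α = 1/3, β = 2/3 ↦ 1  ≥
α = 1/3, β = 1 ↦ 1  ≥
α = 2/3, β = 0 ↦ 1/3  <
α = 2/3, β = 1/3 ↦ 2/3  <
α = 2/3, β = 2/3 ↦ 1  ≥
α = 2/3, β = 1 ↦ 1  ≥
α = 1, β = 0 ↦ 0  <
α = 1, β = 1/3 ↦ 1/3  <
α = 1, β = 2/3 ↦ 2/3  <
α = 1, β = 1 ↦ 1  ≥
So 10 of the 16 assignments meet the threshold.

10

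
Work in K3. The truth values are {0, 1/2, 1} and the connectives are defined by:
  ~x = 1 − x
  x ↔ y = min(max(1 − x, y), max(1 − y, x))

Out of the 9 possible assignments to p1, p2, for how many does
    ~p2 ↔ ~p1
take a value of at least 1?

p1 = 0, p2 = 0 ↦ 1  ≥
p1 = 0, p2 = 1/2 ↦ 1/2  <
p1 = 0, p2 = 1 ↦ 0  <
p1 = 1/2, p2 = 0 ↦ 1/2  <
p1 = 1/2, p2 = 1/2 ↦ 1/2  <
p1 = 1/2, p2 = 1 ↦ 1/2  <
p1 = 1, p2 = 0 ↦ 0  <
p1 = 1, p2 = 1/2 ↦ 1/2  <
p1 = 1, p2 = 1 ↦ 1  ≥
So 2 of the 9 assignments meet the threshold.

2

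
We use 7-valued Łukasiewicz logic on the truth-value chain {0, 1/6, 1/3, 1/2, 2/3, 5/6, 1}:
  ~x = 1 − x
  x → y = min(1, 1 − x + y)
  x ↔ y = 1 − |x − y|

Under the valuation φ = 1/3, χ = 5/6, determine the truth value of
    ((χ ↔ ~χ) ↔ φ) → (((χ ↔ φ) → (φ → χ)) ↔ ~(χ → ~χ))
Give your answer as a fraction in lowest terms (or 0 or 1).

~χ = ~5/6 = 1/6
χ ↔ ~χ = 5/6 ↔ 1/6 = 1/3
(χ ↔ ~χ) ↔ φ = 1/3 ↔ 1/3 = 1
χ ↔ φ = 5/6 ↔ 1/3 = 1/2
φ → χ = 1/3 → 5/6 = 1
(χ ↔ φ) → (φ → χ) = 1/2 → 1 = 1
~χ = ~5/6 = 1/6
χ → ~χ = 5/6 → 1/6 = 1/3
~(χ → ~χ) = ~1/3 = 2/3
((χ ↔ φ) → (φ → χ)) ↔ ~(χ → ~χ) = 1 ↔ 2/3 = 2/3
((χ ↔ ~χ) ↔ φ) → (((χ ↔ φ) → (φ → χ)) ↔ ~(χ → ~χ)) = 1 → 2/3 = 2/3

2/3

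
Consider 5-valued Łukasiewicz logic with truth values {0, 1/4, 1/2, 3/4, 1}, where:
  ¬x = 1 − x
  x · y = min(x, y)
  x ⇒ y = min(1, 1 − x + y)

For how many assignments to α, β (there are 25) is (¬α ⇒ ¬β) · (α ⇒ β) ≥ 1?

5

value 1: 5 assignments (counts)
value 3/4: 8 assignments
value 1/2: 6 assignments
value 1/4: 4 assignments
value 0: 2 assignments
So 5 of the 25 assignments meet the threshold.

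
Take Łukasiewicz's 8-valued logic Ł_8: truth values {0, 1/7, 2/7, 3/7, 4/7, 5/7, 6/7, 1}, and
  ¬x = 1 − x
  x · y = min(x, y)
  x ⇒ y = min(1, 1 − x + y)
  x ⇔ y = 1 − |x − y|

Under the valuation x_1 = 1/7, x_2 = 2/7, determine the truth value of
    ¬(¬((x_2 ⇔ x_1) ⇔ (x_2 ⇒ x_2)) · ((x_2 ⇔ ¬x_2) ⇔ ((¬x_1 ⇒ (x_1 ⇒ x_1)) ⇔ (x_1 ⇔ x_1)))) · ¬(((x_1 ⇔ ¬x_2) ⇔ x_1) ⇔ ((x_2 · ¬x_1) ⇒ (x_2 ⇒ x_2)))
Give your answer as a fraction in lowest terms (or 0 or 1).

x_2 ⇔ x_1 = 2/7 ⇔ 1/7 = 6/7
x_2 ⇒ x_2 = 2/7 ⇒ 2/7 = 1
(x_2 ⇔ x_1) ⇔ (x_2 ⇒ x_2) = 6/7 ⇔ 1 = 6/7
¬((x_2 ⇔ x_1) ⇔ (x_2 ⇒ x_2)) = ¬6/7 = 1/7
¬x_2 = ¬2/7 = 5/7
x_2 ⇔ ¬x_2 = 2/7 ⇔ 5/7 = 4/7
¬x_1 = ¬1/7 = 6/7
x_1 ⇒ x_1 = 1/7 ⇒ 1/7 = 1
¬x_1 ⇒ (x_1 ⇒ x_1) = 6/7 ⇒ 1 = 1
x_1 ⇔ x_1 = 1/7 ⇔ 1/7 = 1
(¬x_1 ⇒ (x_1 ⇒ x_1)) ⇔ (x_1 ⇔ x_1) = 1 ⇔ 1 = 1
(x_2 ⇔ ¬x_2) ⇔ ((¬x_1 ⇒ (x_1 ⇒ x_1)) ⇔ (x_1 ⇔ x_1)) = 4/7 ⇔ 1 = 4/7
¬((x_2 ⇔ x_1) ⇔ (x_2 ⇒ x_2)) · ((x_2 ⇔ ¬x_2) ⇔ ((¬x_1 ⇒ (x_1 ⇒ x_1)) ⇔ (x_1 ⇔ x_1))) = 1/7 · 4/7 = 1/7
¬(¬((x_2 ⇔ x_1) ⇔ (x_2 ⇒ x_2)) · ((x_2 ⇔ ¬x_2) ⇔ ((¬x_1 ⇒ (x_1 ⇒ x_1)) ⇔ (x_1 ⇔ x_1)))) = ¬1/7 = 6/7
¬x_2 = ¬2/7 = 5/7
x_1 ⇔ ¬x_2 = 1/7 ⇔ 5/7 = 3/7
(x_1 ⇔ ¬x_2) ⇔ x_1 = 3/7 ⇔ 1/7 = 5/7
¬x_1 = ¬1/7 = 6/7
x_2 · ¬x_1 = 2/7 · 6/7 = 2/7
x_2 ⇒ x_2 = 2/7 ⇒ 2/7 = 1
(x_2 · ¬x_1) ⇒ (x_2 ⇒ x_2) = 2/7 ⇒ 1 = 1
((x_1 ⇔ ¬x_2) ⇔ x_1) ⇔ ((x_2 · ¬x_1) ⇒ (x_2 ⇒ x_2)) = 5/7 ⇔ 1 = 5/7
¬(((x_1 ⇔ ¬x_2) ⇔ x_1) ⇔ ((x_2 · ¬x_1) ⇒ (x_2 ⇒ x_2))) = ¬5/7 = 2/7
¬(¬((x_2 ⇔ x_1) ⇔ (x_2 ⇒ x_2)) · ((x_2 ⇔ ¬x_2) ⇔ ((¬x_1 ⇒ (x_1 ⇒ x_1)) ⇔ (x_1 ⇔ x_1)))) · ¬(((x_1 ⇔ ¬x_2) ⇔ x_1) ⇔ ((x_2 · ¬x_1) ⇒ (x_2 ⇒ x_2))) = 6/7 · 2/7 = 2/7

2/7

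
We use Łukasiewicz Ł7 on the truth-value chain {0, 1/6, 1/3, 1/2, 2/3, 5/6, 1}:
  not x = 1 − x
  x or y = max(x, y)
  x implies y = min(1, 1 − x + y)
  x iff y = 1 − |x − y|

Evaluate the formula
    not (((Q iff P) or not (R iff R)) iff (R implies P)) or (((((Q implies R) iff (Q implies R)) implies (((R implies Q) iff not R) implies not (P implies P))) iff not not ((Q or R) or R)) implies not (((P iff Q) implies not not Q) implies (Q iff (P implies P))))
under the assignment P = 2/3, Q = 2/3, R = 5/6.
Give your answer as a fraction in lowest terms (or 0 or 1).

Q iff P = 2/3 iff 2/3 = 1
R iff R = 5/6 iff 5/6 = 1
not (R iff R) = not 1 = 0
(Q iff P) or not (R iff R) = 1 or 0 = 1
R implies P = 5/6 implies 2/3 = 5/6
((Q iff P) or not (R iff R)) iff (R implies P) = 1 iff 5/6 = 5/6
not (((Q iff P) or not (R iff R)) iff (R implies P)) = not 5/6 = 1/6
Q implies R = 2/3 implies 5/6 = 1
Q implies R = 2/3 implies 5/6 = 1
(Q implies R) iff (Q implies R) = 1 iff 1 = 1
R implies Q = 5/6 implies 2/3 = 5/6
not R = not 5/6 = 1/6
(R implies Q) iff not R = 5/6 iff 1/6 = 1/3
P implies P = 2/3 implies 2/3 = 1
not (P implies P) = not 1 = 0
((R implies Q) iff not R) implies not (P implies P) = 1/3 implies 0 = 2/3
((Q implies R) iff (Q implies R)) implies (((R implies Q) iff not R) implies not (P implies P)) = 1 implies 2/3 = 2/3
Q or R = 2/3 or 5/6 = 5/6
(Q or R) or R = 5/6 or 5/6 = 5/6
not ((Q or R) or R) = not 5/6 = 1/6
not not ((Q or R) or R) = not 1/6 = 5/6
(((Q implies R) iff (Q implies R)) implies (((R implies Q) iff not R) implies not (P implies P))) iff not not ((Q or R) or R) = 2/3 iff 5/6 = 5/6
P iff Q = 2/3 iff 2/3 = 1
not Q = not 2/3 = 1/3
not not Q = not 1/3 = 2/3
(P iff Q) implies not not Q = 1 implies 2/3 = 2/3
P implies P = 2/3 implies 2/3 = 1
Q iff (P implies P) = 2/3 iff 1 = 2/3
((P iff Q) implies not not Q) implies (Q iff (P implies P)) = 2/3 implies 2/3 = 1
not (((P iff Q) implies not not Q) implies (Q iff (P implies P))) = not 1 = 0
((((Q implies R) iff (Q implies R)) implies (((R implies Q) iff not R) implies not (P implies P))) iff not not ((Q or R) or R)) implies not (((P iff Q) implies not not Q) implies (Q iff (P implies P))) = 5/6 implies 0 = 1/6
not (((Q iff P) or not (R iff R)) iff (R implies P)) or (((((Q implies R) iff (Q implies R)) implies (((R implies Q) iff not R) implies not (P implies P))) iff not not ((Q or R) or R)) implies not (((P iff Q) implies not not Q) implies (Q iff (P implies P)))) = 1/6 or 1/6 = 1/6

1/6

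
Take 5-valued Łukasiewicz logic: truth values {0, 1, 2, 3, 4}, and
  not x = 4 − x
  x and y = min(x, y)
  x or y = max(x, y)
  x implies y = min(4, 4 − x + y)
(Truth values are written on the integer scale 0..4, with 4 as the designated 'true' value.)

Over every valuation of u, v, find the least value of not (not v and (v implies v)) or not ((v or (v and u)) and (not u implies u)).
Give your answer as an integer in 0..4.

Take u = 1, v = 2:
not v = not 2 = 2
v implies v = 2 implies 2 = 4
not v and (v implies v) = 2 and 4 = 2
not (not v and (v implies v)) = not 2 = 2
v and u = 2 and 1 = 1
v or (v and u) = 2 or 1 = 2
not u = not 1 = 3
not u implies u = 3 implies 1 = 2
(v or (v and u)) and (not u implies u) = 2 and 2 = 2
not ((v or (v and u)) and (not u implies u)) = not 2 = 2
not (not v and (v implies v)) or not ((v or (v and u)) and (not u implies u)) = 2 or 2 = 2
No assignment yields a value below 2, so this is the minimum.

2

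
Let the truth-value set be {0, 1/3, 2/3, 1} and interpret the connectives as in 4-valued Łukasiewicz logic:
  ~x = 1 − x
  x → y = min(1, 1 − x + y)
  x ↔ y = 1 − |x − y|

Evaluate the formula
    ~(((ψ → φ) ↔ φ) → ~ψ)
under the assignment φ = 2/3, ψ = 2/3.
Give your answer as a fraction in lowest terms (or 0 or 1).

ψ → φ = 2/3 → 2/3 = 1
(ψ → φ) ↔ φ = 1 ↔ 2/3 = 2/3
~ψ = ~2/3 = 1/3
((ψ → φ) ↔ φ) → ~ψ = 2/3 → 1/3 = 2/3
~(((ψ → φ) ↔ φ) → ~ψ) = ~2/3 = 1/3

1/3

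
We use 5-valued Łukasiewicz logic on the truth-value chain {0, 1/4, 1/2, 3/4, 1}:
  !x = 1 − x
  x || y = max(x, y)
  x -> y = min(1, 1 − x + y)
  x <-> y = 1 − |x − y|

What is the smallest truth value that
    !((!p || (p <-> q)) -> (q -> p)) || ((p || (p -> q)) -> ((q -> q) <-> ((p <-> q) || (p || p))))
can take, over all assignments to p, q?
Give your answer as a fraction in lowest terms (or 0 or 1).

Take p = 0, q = 1/2:
!p = !0 = 1
p <-> q = 0 <-> 1/2 = 1/2
!p || (p <-> q) = 1 || 1/2 = 1
q -> p = 1/2 -> 0 = 1/2
(!p || (p <-> q)) -> (q -> p) = 1 -> 1/2 = 1/2
!((!p || (p <-> q)) -> (q -> p)) = !1/2 = 1/2
p -> q = 0 -> 1/2 = 1
p || (p -> q) = 0 || 1 = 1
q -> q = 1/2 -> 1/2 = 1
p <-> q = 0 <-> 1/2 = 1/2
p || p = 0 || 0 = 0
(p <-> q) || (p || p) = 1/2 || 0 = 1/2
(q -> q) <-> ((p <-> q) || (p || p)) = 1 <-> 1/2 = 1/2
(p || (p -> q)) -> ((q -> q) <-> ((p <-> q) || (p || p))) = 1 -> 1/2 = 1/2
!((!p || (p <-> q)) -> (q -> p)) || ((p || (p -> q)) -> ((q -> q) <-> ((p <-> q) || (p || p)))) = 1/2 || 1/2 = 1/2
No assignment yields a value below 1/2, so this is the minimum.

1/2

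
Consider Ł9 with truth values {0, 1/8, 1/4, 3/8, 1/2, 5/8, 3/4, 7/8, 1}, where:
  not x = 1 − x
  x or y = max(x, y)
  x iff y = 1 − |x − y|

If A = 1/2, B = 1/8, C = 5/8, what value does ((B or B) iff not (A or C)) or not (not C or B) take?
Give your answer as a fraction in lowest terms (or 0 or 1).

3/4

B or B = 1/8 or 1/8 = 1/8
A or C = 1/2 or 5/8 = 5/8
not (A or C) = not 5/8 = 3/8
(B or B) iff not (A or C) = 1/8 iff 3/8 = 3/4
not C = not 5/8 = 3/8
not C or B = 3/8 or 1/8 = 3/8
not (not C or B) = not 3/8 = 5/8
((B or B) iff not (A or C)) or not (not C or B) = 3/4 or 5/8 = 3/4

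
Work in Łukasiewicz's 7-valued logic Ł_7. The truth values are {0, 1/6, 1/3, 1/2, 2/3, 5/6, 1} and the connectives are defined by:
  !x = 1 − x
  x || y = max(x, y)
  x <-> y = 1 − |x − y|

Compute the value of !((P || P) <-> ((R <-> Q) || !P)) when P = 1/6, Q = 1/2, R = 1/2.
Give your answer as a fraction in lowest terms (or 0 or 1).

5/6

P || P = 1/6 || 1/6 = 1/6
R <-> Q = 1/2 <-> 1/2 = 1
!P = !1/6 = 5/6
(R <-> Q) || !P = 1 || 5/6 = 1
(P || P) <-> ((R <-> Q) || !P) = 1/6 <-> 1 = 1/6
!((P || P) <-> ((R <-> Q) || !P)) = !1/6 = 5/6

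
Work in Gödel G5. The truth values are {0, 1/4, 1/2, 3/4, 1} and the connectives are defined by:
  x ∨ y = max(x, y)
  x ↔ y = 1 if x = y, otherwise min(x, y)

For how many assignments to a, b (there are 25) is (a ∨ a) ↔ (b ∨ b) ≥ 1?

value 1: 5 assignments (counts)
value 3/4: 2 assignments
value 1/2: 4 assignments
value 1/4: 6 assignments
value 0: 8 assignments
So 5 of the 25 assignments meet the threshold.

5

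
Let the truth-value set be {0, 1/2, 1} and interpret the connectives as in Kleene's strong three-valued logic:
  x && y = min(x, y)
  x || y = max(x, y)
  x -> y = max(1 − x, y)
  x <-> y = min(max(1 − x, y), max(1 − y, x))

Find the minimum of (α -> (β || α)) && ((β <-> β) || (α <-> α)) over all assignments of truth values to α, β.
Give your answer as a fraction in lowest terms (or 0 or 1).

Take α = 1/2, β = 0:
β || α = 0 || 1/2 = 1/2
α -> (β || α) = 1/2 -> 1/2 = 1/2
β <-> β = 0 <-> 0 = 1
α <-> α = 1/2 <-> 1/2 = 1/2
(β <-> β) || (α <-> α) = 1 || 1/2 = 1
(α -> (β || α)) && ((β <-> β) || (α <-> α)) = 1/2 && 1 = 1/2
No assignment yields a value below 1/2, so this is the minimum.

1/2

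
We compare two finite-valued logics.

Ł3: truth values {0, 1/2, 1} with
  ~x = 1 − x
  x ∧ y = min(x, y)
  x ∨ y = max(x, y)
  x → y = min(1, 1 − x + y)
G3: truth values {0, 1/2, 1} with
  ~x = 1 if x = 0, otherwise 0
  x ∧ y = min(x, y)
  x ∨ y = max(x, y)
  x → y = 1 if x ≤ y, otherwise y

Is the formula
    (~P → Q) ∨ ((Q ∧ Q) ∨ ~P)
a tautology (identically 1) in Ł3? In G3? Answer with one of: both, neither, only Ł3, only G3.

only G3

In Ł3: at P = 1/2, Q = 0 the value is 1/2 — not a tautology.
In G3: every assignment gives 1 — tautology.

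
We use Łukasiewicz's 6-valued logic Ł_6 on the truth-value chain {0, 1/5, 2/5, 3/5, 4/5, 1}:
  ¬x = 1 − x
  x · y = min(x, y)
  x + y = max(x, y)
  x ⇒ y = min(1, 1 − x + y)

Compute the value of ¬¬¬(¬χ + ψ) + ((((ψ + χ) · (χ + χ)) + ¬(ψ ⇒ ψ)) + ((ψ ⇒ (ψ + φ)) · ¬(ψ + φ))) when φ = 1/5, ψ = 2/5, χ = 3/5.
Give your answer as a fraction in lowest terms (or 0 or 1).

¬χ = ¬3/5 = 2/5
¬χ + ψ = 2/5 + 2/5 = 2/5
¬(¬χ + ψ) = ¬2/5 = 3/5
¬¬(¬χ + ψ) = ¬3/5 = 2/5
¬¬¬(¬χ + ψ) = ¬2/5 = 3/5
ψ + χ = 2/5 + 3/5 = 3/5
χ + χ = 3/5 + 3/5 = 3/5
(ψ + χ) · (χ + χ) = 3/5 · 3/5 = 3/5
ψ ⇒ ψ = 2/5 ⇒ 2/5 = 1
¬(ψ ⇒ ψ) = ¬1 = 0
((ψ + χ) · (χ + χ)) + ¬(ψ ⇒ ψ) = 3/5 + 0 = 3/5
ψ + φ = 2/5 + 1/5 = 2/5
ψ ⇒ (ψ + φ) = 2/5 ⇒ 2/5 = 1
ψ + φ = 2/5 + 1/5 = 2/5
¬(ψ + φ) = ¬2/5 = 3/5
(ψ ⇒ (ψ + φ)) · ¬(ψ + φ) = 1 · 3/5 = 3/5
(((ψ + χ) · (χ + χ)) + ¬(ψ ⇒ ψ)) + ((ψ ⇒ (ψ + φ)) · ¬(ψ + φ)) = 3/5 + 3/5 = 3/5
¬¬¬(¬χ + ψ) + ((((ψ + χ) · (χ + χ)) + ¬(ψ ⇒ ψ)) + ((ψ ⇒ (ψ + φ)) · ¬(ψ + φ))) = 3/5 + 3/5 = 3/5

3/5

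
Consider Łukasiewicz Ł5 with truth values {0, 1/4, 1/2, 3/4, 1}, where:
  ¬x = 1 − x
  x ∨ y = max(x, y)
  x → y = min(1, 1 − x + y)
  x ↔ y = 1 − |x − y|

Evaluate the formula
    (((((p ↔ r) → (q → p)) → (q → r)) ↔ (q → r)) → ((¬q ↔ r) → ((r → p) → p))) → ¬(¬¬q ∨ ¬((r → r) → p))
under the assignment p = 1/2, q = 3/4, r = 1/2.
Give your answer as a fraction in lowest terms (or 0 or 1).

1/4

p ↔ r = 1/2 ↔ 1/2 = 1
q → p = 3/4 → 1/2 = 3/4
(p ↔ r) → (q → p) = 1 → 3/4 = 3/4
q → r = 3/4 → 1/2 = 3/4
((p ↔ r) → (q → p)) → (q → r) = 3/4 → 3/4 = 1
q → r = 3/4 → 1/2 = 3/4
(((p ↔ r) → (q → p)) → (q → r)) ↔ (q → r) = 1 ↔ 3/4 = 3/4
¬q = ¬3/4 = 1/4
¬q ↔ r = 1/4 ↔ 1/2 = 3/4
r → p = 1/2 → 1/2 = 1
(r → p) → p = 1 → 1/2 = 1/2
(¬q ↔ r) → ((r → p) → p) = 3/4 → 1/2 = 3/4
((((p ↔ r) → (q → p)) → (q → r)) ↔ (q → r)) → ((¬q ↔ r) → ((r → p) → p)) = 3/4 → 3/4 = 1
¬q = ¬3/4 = 1/4
¬¬q = ¬1/4 = 3/4
r → r = 1/2 → 1/2 = 1
(r → r) → p = 1 → 1/2 = 1/2
¬((r → r) → p) = ¬1/2 = 1/2
¬¬q ∨ ¬((r → r) → p) = 3/4 ∨ 1/2 = 3/4
¬(¬¬q ∨ ¬((r → r) → p)) = ¬3/4 = 1/4
(((((p ↔ r) → (q → p)) → (q → r)) ↔ (q → r)) → ((¬q ↔ r) → ((r → p) → p))) → ¬(¬¬q ∨ ¬((r → r) → p)) = 1 → 1/4 = 1/4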